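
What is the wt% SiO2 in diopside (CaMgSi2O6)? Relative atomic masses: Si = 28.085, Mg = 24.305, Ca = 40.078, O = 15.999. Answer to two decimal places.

Formula mass = 216.547 g/mol.
2 Si → 2.0000 mol SiO2 per formula unit; M(SiO2) = 60.083, so SiO2 mass = 120.166 g.
120.166/216.547 × 100 = 55.49 wt%.

55.49 wt%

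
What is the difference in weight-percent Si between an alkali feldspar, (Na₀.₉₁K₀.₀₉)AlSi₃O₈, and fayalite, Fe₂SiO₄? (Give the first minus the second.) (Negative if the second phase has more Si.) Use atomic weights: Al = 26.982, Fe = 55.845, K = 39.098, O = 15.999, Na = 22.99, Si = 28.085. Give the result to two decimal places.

18.17 percentage points

M((Na₀.₉₁K₀.₀₉)AlSi₃O₈) = 263.669 g/mol, so wt% Si = 84.255/263.669 × 100 = 31.95%.
M(Fe₂SiO₄) = 203.771 g/mol, so wt% Si = 28.085/203.771 × 100 = 13.78%.
31.95 − 13.78 = 18.17 pp.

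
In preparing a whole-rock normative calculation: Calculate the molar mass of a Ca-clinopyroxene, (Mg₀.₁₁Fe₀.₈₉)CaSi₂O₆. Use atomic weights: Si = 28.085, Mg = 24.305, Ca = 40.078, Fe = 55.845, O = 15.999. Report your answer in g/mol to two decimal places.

244.62 g/mol

The formula mass is the sum 0.11·24.305 + 0.89·55.845 + 1·40.078 + 2·28.085 + 6·15.999.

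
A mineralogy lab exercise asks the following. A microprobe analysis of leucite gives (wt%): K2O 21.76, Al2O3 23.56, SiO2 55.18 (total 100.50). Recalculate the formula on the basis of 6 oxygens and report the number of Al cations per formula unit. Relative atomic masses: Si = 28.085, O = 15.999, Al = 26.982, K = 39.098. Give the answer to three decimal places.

1.004 Al apfu

K2O: 21.76/94.195 = 0.23101 mol → 0.46202 mol K, 0.23101 mol O.
Al2O3: 23.56/101.961 = 0.23107 mol → 0.46214 mol Al, 0.69321 mol O.
SiO2: 55.18/60.083 = 0.91840 mol → 0.91840 mol Si, 1.83680 mol O.
Total oxygen = 2.76102 mol. Normalization factor = 6/2.76102 = 2.17311.
Al per 6 O = 0.46214 × 2.17311 = 1.004.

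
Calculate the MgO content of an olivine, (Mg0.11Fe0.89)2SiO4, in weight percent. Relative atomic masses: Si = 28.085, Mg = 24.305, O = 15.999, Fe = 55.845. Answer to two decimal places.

M((Mg0.11Fe0.89)2SiO4) = 196.832 g/mol; M(MgO) = 40.304 g/mol.
Moles MgO per formula unit = 0.22 Mg ÷ 1 = 0.2200.
MgO fraction = (0.2200 × 40.304) / 196.832 = 8.867/196.832 = 0.0450.

4.50 wt%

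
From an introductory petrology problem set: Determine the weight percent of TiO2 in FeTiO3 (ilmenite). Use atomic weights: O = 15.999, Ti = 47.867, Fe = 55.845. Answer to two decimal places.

Molar mass of FeTiO3 = 1×55.845 + 1×47.867 + 3×15.999 = 151.709 g/mol.
Each formula unit contains 1 Ti, equivalent to 1/1 = 1.0000 mol TiO2.
M(TiO2) = 1×47.867 + 2×15.999 = 79.865 g/mol.
Mass of TiO2 per formula unit = 1.0000 × 79.865 = 79.865 g.
TiO2 wt% = 79.865 / 151.709 × 100 = 52.64%.

52.64 wt%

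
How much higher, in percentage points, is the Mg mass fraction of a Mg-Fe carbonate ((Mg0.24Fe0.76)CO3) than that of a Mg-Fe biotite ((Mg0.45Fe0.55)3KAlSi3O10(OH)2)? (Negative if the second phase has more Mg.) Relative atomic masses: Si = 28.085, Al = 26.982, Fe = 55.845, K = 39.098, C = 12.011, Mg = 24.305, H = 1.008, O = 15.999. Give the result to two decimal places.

-1.60 percentage points

First mineral: 5.833 g Mg in 108.283 g formula = 5.39 wt% Mg.
Second mineral: 32.812 g Mg in 469.295 g formula = 6.99 wt% Mg.
5.39% − 6.99% gives a difference of -1.60 percentage points.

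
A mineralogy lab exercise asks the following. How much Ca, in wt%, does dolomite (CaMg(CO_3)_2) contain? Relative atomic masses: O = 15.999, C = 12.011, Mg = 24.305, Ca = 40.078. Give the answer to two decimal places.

21.73 wt%

M(CaMg(CO_3)_2) = 184.399 g/mol.
Ca contributes 1 × 40.078 = 40.078 g per mole.
40.078/184.399 = 0.2173 → 21.73%.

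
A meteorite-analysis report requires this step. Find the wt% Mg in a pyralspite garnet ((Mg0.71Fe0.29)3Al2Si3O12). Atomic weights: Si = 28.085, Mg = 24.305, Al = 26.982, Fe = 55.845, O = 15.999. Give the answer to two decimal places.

Formula mass = 2.13·24.305 + 0.87·55.845 + 2·26.982 + 3·28.085 + 12·15.999 = 430.562 g/mol, of which 51.770 g is Mg.
So Mg makes up 51.770/430.562 = 0.1202 of the mass, i.e. 12.02%.

12.02 mass %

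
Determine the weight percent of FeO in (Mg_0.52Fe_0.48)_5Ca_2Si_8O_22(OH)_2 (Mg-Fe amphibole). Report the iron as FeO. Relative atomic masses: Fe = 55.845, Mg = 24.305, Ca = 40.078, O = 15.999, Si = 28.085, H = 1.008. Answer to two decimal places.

19.42 wt%

M((Mg_0.52Fe_0.48)_5Ca_2Si_8O_22(OH)_2) = 888.049 g/mol; M(FeO) = 71.844 g/mol.
Moles FeO per formula unit = 2.40 Fe ÷ 1 = 2.4000.
FeO fraction = (2.4000 × 71.844) / 888.049 = 172.426/888.049 = 0.1942.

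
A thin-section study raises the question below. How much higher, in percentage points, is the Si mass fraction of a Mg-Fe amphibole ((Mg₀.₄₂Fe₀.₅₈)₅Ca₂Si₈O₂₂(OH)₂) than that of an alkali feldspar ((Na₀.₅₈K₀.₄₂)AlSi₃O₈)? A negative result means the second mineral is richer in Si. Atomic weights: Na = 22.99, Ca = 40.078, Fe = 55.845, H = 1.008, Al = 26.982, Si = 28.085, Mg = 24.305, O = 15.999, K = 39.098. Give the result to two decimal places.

M((Mg₀.₄₂Fe₀.₅₈)₅Ca₂Si₈O₂₂(OH)₂) = 903.819 g/mol, so wt% Si = 224.680/903.819 × 100 = 24.86%.
M((Na₀.₅₈K₀.₄₂)AlSi₃O₈) = 268.984 g/mol, so wt% Si = 84.255/268.984 × 100 = 31.32%.
24.86 − 31.32 = -6.46 pp.

-6.46 percentage points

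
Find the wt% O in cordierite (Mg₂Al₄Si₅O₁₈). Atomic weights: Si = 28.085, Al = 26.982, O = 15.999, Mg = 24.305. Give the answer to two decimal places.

Formula mass = 2·24.305 + 4·26.982 + 5·28.085 + 18·15.999 = 584.945 g/mol, of which 287.982 g is O.
So O makes up 287.982/584.945 = 0.4923 of the mass, i.e. 49.23%.

49.23 mass %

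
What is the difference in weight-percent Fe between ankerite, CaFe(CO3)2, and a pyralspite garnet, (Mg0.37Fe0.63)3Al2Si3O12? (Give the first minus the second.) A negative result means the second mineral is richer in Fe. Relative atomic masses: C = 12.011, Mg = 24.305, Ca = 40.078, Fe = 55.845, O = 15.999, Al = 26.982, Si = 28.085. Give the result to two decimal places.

3.05 percentage points

M(CaFe(CO3)2) = 215.939 g/mol, so wt% Fe = 55.845/215.939 × 100 = 25.86%.
M((Mg0.37Fe0.63)3Al2Si3O12) = 462.733 g/mol, so wt% Fe = 105.547/462.733 × 100 = 22.81%.
25.86 − 22.81 = 3.05 pp.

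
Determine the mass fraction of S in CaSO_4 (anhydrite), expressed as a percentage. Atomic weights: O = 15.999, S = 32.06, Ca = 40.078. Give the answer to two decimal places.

23.55 wt%

Molar mass of CaSO_4: 1×40.078 + 1×32.06 + 4×15.999 = 136.134 g/mol.
Mass of S per formula unit: 1 × 32.06 = 32.060 g.
Weight fraction S = 32.060 / 136.134 = 0.2355.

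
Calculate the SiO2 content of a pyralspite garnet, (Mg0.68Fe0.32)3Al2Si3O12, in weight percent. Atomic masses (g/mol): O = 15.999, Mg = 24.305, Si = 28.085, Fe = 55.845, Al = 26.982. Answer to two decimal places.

41.59 wt%

Formula mass = 433.400 g/mol.
3 Si → 3.0000 mol SiO2 per formula unit; M(SiO2) = 60.083, so SiO2 mass = 180.249 g.
180.249/433.400 × 100 = 41.59 wt%.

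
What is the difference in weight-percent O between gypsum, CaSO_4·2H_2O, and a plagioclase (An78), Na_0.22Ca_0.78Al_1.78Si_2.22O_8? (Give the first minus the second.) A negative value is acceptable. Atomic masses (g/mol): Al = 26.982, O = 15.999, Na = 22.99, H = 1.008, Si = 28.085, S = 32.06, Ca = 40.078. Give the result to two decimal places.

9.16 percentage points

O in CaSO_4·2H_2O: molar mass 172.164 g/mol; 6×15.999 = 95.994 g → 55.76 wt%.
O in Na_0.22Ca_0.78Al_1.78Si_2.22O_8: molar mass 274.687 g/mol; 8×15.999 = 127.992 g → 46.60 wt%.
Difference = 55.76 − 46.60 = 9.16 percentage points.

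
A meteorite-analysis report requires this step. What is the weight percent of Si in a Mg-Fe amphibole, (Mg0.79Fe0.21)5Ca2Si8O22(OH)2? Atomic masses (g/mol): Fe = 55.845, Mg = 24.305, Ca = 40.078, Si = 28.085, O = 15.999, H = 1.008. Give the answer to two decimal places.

M((Mg0.79Fe0.21)5Ca2Si8O22(OH)2) = 845.470 g/mol.
Si contributes 8 × 28.085 = 224.680 g per mole.
224.680/845.470 = 0.2657 → 26.57%.

26.57 mass %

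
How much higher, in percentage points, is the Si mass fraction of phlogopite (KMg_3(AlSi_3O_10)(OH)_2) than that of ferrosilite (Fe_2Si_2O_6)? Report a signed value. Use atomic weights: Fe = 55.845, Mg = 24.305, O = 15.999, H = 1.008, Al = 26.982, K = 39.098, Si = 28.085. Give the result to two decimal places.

First mineral: 84.255 g Si in 417.254 g formula = 20.19 wt% Si.
Second mineral: 56.170 g Si in 263.854 g formula = 21.29 wt% Si.
20.19% − 21.29% gives a difference of -1.10 percentage points.

-1.10 percentage points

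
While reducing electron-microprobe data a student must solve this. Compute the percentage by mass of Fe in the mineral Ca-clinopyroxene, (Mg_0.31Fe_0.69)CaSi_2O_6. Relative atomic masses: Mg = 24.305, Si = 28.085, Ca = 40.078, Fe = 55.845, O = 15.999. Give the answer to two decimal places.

16.17 wt%

Molar mass of (Mg_0.31Fe_0.69)CaSi_2O_6: 0.31×24.305 + 0.69×55.845 + 1×40.078 + 2×28.085 + 6×15.999 = 238.310 g/mol.
Mass of Fe per formula unit: 0.69 × 55.845 = 38.533 g.
Weight fraction Fe = 38.533 / 238.310 = 0.1617.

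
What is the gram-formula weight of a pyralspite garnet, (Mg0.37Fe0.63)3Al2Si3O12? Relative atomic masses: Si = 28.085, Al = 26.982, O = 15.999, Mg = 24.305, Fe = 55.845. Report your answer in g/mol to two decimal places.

462.73 g/mol

The formula mass is the sum 1.11×24.305 + 1.89×55.845 + 2×26.982 + 3×28.085 + 12×15.999.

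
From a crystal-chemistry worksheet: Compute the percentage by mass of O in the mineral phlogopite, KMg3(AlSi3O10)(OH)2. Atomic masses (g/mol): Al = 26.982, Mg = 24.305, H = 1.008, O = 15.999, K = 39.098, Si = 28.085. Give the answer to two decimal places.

46.01 weight percent

Molar mass of KMg3(AlSi3O10)(OH)2: 1×39.098 + 3×24.305 + 1×26.982 + 3×28.085 + 12×15.999 + 2×1.008 = 417.254 g/mol.
Mass of O per formula unit: 12 × 15.999 = 191.988 g.
Weight fraction O = 191.988 / 417.254 = 0.4601.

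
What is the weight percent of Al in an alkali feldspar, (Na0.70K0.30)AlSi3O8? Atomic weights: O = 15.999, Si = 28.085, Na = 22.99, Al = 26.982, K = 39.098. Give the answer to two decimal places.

M((Na0.70K0.30)AlSi3O8) = 267.051 g/mol.
Al contributes 1 × 26.982 = 26.982 g per mole.
26.982/267.051 = 0.1010 → 10.10%.

10.10 weight percent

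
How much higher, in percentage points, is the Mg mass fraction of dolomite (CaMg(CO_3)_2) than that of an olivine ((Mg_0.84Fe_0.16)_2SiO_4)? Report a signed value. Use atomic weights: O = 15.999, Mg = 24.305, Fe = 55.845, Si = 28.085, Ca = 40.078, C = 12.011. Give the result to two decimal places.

M(CaMg(CO_3)_2) = 184.399 g/mol, so wt% Mg = 24.305/184.399 × 100 = 13.18%.
M((Mg_0.84Fe_0.16)_2SiO_4) = 150.784 g/mol, so wt% Mg = 40.832/150.784 × 100 = 27.08%.
13.18 − 27.08 = -13.90 pp.

-13.90 percentage points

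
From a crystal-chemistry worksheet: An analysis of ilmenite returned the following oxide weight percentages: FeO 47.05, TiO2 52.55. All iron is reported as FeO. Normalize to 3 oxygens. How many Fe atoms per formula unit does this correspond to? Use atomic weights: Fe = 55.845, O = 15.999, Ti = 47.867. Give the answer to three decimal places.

0.997 Fe apfu

FeO (M=71.844): mol = 0.65489; Fe = 0.65489, O = 0.65489.
TiO2 (M=79.865): mol = 0.65799; Ti = 0.65799, O = 1.31598.
ΣO = 1.97087; factor = 3/ΣO = 1.52217.
Fe apfu = 0.65489 × 1.52217 = 0.997.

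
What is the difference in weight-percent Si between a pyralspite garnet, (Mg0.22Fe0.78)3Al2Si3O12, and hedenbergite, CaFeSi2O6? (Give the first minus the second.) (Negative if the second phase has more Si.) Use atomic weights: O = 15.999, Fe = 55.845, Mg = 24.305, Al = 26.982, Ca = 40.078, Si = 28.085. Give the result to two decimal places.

Si in (Mg0.22Fe0.78)3Al2Si3O12: molar mass 476.926 g/mol; 3×28.085 = 84.255 g → 17.67 wt%.
Si in CaFeSi2O6: molar mass 248.087 g/mol; 2×28.085 = 56.170 g → 22.64 wt%.
Difference = 17.67 − 22.64 = -4.97 percentage points.

-4.97 percentage points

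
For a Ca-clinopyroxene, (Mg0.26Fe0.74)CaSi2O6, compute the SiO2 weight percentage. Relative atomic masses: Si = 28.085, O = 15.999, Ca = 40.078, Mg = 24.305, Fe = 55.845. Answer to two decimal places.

50.09 wt%

Formula mass = 239.887 g/mol.
2 Si → 2.0000 mol SiO2 per formula unit; M(SiO2) = 60.083, so SiO2 mass = 120.166 g.
120.166/239.887 × 100 = 50.09 wt%.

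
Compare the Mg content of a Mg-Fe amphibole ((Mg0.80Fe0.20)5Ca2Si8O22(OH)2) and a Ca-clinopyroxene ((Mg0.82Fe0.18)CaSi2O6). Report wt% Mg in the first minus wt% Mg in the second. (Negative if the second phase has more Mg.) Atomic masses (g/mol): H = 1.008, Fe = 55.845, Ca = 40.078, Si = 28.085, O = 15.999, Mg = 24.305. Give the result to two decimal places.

2.55 percentage points

First mineral: 97.220 g Mg in 843.893 g formula = 11.52 wt% Mg.
Second mineral: 19.930 g Mg in 222.224 g formula = 8.97 wt% Mg.
11.52% − 8.97% gives a difference of 2.55 percentage points.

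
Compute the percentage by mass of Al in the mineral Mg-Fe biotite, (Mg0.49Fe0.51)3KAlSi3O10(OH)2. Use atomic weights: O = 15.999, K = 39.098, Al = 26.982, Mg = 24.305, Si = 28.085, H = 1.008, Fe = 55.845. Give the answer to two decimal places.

M((Mg0.49Fe0.51)3KAlSi3O10(OH)2) = 465.510 g/mol.
Al contributes 1 × 26.982 = 26.982 g per mole.
26.982/465.510 = 0.0580 → 5.80%.

5.80 mass %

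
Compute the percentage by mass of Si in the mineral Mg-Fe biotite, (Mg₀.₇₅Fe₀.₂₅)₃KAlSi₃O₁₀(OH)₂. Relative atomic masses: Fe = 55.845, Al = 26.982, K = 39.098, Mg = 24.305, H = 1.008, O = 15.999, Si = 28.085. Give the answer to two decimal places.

19.11 wt%

M((Mg₀.₇₅Fe₀.₂₅)₃KAlSi₃O₁₀(OH)₂) = 440.909 g/mol.
Si contributes 3 × 28.085 = 84.255 g per mole.
84.255/440.909 = 0.1911 → 19.11%.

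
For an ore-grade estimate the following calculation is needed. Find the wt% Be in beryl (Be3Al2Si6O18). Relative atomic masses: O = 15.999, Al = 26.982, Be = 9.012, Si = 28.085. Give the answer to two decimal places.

Molar mass of Be3Al2Si6O18: 3·9.012 + 2·26.982 + 6·28.085 + 18·15.999 = 537.492 g/mol.
Mass of Be per formula unit: 3 × 9.012 = 27.036 g.
Weight fraction Be = 27.036 / 537.492 = 0.0503.

5.03 weight percent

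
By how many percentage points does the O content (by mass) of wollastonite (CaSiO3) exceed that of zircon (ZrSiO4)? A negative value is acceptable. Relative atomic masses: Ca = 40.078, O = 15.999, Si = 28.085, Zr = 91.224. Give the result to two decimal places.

6.41 percentage points

M(CaSiO3) = 116.160 g/mol, so wt% O = 47.997/116.160 × 100 = 41.32%.
M(ZrSiO4) = 183.305 g/mol, so wt% O = 63.996/183.305 × 100 = 34.91%.
41.32 − 34.91 = 6.41 pp.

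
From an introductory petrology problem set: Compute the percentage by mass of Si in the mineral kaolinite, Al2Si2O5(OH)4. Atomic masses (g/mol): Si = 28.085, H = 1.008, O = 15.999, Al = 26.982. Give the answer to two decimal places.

M(Al2Si2O5(OH)4) = 258.157 g/mol.
Si contributes 2 × 28.085 = 56.170 g per mole.
56.170/258.157 = 0.2176 → 21.76%.

21.76 mass %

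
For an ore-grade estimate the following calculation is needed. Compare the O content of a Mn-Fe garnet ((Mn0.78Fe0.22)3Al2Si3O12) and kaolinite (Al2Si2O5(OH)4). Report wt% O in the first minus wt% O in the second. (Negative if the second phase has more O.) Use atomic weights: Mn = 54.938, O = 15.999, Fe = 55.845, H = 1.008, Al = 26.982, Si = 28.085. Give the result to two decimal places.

-17.04 percentage points

M((Mn0.78Fe0.22)3Al2Si3O12) = 495.620 g/mol, so wt% O = 191.988/495.620 × 100 = 38.74%.
M(Al2Si2O5(OH)4) = 258.157 g/mol, so wt% O = 143.991/258.157 × 100 = 55.78%.
38.74 − 55.78 = -17.04 pp.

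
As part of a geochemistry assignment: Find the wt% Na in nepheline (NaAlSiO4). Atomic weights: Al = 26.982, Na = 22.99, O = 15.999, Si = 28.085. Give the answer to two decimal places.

16.18 weight percent

Formula mass = 1*22.99 + 1*26.982 + 1*28.085 + 4*15.999 = 142.053 g/mol, of which 22.990 g is Na.
So Na makes up 22.990/142.053 = 0.1618 of the mass, i.e. 16.18%.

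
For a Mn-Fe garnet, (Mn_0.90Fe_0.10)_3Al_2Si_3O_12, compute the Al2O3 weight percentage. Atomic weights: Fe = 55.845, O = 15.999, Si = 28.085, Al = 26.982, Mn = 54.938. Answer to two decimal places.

20.59 wt%

Molar mass of (Mn_0.90Fe_0.10)_3Al_2Si_3O_12 = 2.70·54.938 + 0.30·55.845 + 2·26.982 + 3·28.085 + 12·15.999 = 495.293 g/mol.
Each formula unit contains 2 Al, equivalent to 2/2 = 1.0000 mol Al2O3.
M(Al2O3) = 2×26.982 + 3×15.999 = 101.961 g/mol.
Mass of Al2O3 per formula unit = 1.0000 × 101.961 = 101.961 g.
Al2O3 wt% = 101.961 / 495.293 × 100 = 20.59%.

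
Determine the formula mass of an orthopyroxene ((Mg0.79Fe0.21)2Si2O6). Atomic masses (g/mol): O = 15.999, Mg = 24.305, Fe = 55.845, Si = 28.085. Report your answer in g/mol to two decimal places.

214.02 g/mol

Mg: 1.58 × 24.305 = 38.4019
Fe: 0.42 × 55.845 = 23.4549
Si: 2 × 28.085 = 56.1700
O: 6 × 15.999 = 95.9940
Summing the contributions gives the formula mass.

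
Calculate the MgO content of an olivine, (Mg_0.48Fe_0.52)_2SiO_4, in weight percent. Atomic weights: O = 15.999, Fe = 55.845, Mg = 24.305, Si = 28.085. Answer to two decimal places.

Formula mass = 173.493 g/mol.
0.96 Mg → 0.9600 mol MgO per formula unit; M(MgO) = 40.304, so MgO mass = 38.692 g.
38.692/173.493 × 100 = 22.30 wt%.

22.30 wt%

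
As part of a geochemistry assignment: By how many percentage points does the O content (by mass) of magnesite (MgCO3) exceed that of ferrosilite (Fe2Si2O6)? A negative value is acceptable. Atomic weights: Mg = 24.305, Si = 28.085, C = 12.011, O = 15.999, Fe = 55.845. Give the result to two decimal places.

20.55 percentage points

M(MgCO3) = 84.313 g/mol, so wt% O = 47.997/84.313 × 100 = 56.93%.
M(Fe2Si2O6) = 263.854 g/mol, so wt% O = 95.994/263.854 × 100 = 36.38%.
56.93 − 36.38 = 20.55 pp.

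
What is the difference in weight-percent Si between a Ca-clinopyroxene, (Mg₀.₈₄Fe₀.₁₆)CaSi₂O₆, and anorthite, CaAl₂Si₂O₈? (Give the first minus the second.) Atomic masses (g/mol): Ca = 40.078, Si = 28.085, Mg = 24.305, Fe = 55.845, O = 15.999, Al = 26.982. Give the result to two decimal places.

First mineral: 56.170 g Si in 221.593 g formula = 25.35 wt% Si.
Second mineral: 56.170 g Si in 278.204 g formula = 20.19 wt% Si.
25.35% − 20.19% gives a difference of 5.16 percentage points.

5.16 percentage points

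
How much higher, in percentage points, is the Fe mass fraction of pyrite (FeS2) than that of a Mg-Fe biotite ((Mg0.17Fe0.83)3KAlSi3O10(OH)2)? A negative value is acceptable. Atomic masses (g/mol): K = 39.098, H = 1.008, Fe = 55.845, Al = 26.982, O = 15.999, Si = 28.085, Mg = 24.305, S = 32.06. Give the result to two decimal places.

First mineral: 55.845 g Fe in 119.965 g formula = 46.55 wt% Fe.
Second mineral: 139.054 g Fe in 495.789 g formula = 28.05 wt% Fe.
46.55% − 28.05% gives a difference of 18.50 percentage points.

18.50 percentage points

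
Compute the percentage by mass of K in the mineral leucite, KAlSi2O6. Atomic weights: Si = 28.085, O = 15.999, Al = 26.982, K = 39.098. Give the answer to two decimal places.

Molar mass of KAlSi2O6: 1×39.098 + 1×26.982 + 2×28.085 + 6×15.999 = 218.244 g/mol.
Mass of K per formula unit: 1 × 39.098 = 39.098 g.
Weight fraction K = 39.098 / 218.244 = 0.1791.

17.91 wt%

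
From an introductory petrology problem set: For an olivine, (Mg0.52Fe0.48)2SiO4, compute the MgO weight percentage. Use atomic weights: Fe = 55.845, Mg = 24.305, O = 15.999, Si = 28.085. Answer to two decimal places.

24.52 wt%

Formula mass = 170.969 g/mol.
1.04 Mg → 1.0400 mol MgO per formula unit; M(MgO) = 40.304, so MgO mass = 41.916 g.
41.916/170.969 × 100 = 24.52 wt%.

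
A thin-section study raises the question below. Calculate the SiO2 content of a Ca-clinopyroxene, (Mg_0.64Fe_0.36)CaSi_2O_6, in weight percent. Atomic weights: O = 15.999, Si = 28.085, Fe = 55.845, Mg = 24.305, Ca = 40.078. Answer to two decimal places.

52.73 wt%

M((Mg_0.64Fe_0.36)CaSi_2O_6) = 227.901 g/mol; M(SiO2) = 60.083 g/mol.
Moles SiO2 per formula unit = 2 Si ÷ 1 = 2.0000.
SiO2 fraction = (2.0000 × 60.083) / 227.901 = 120.166/227.901 = 0.5273.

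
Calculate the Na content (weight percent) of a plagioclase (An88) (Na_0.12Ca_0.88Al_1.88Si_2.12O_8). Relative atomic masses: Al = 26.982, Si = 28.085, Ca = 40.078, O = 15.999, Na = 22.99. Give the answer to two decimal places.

M(Na_0.12Ca_0.88Al_1.88Si_2.12O_8) = 276.286 g/mol.
Na contributes 0.12 × 22.99 = 2.759 g per mole.
2.759/276.286 = 0.0100 → 1.00%.

1.00 weight percent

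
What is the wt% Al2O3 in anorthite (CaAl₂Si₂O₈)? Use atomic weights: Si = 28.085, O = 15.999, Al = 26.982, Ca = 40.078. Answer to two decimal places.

Formula mass = 278.204 g/mol.
2 Al → 1.0000 mol Al2O3 per formula unit; M(Al2O3) = 101.961, so Al2O3 mass = 101.961 g.
101.961/278.204 × 100 = 36.65 wt%.

36.65 wt%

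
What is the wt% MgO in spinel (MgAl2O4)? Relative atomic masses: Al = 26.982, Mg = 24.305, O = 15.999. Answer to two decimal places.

28.33 wt%

M(MgAl2O4) = 142.265 g/mol; M(MgO) = 40.304 g/mol.
Moles MgO per formula unit = 1 Mg ÷ 1 = 1.0000.
MgO fraction = (1.0000 × 40.304) / 142.265 = 40.304/142.265 = 0.2833.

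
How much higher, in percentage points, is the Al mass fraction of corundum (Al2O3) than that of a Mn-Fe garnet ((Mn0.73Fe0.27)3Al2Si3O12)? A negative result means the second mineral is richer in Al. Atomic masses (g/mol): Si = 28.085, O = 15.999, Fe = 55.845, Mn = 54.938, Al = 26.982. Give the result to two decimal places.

M(Al2O3) = 101.961 g/mol, so wt% Al = 53.964/101.961 × 100 = 52.93%.
M((Mn0.73Fe0.27)3Al2Si3O12) = 495.756 g/mol, so wt% Al = 53.964/495.756 × 100 = 10.89%.
52.93 − 10.89 = 42.04 pp.

42.04 percentage points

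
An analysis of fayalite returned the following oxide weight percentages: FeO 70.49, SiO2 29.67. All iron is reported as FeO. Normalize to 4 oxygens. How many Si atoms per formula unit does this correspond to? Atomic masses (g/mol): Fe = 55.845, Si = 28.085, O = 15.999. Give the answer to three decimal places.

70.49 wt% FeO ÷ 71.844 g/mol = 0.98115 mol, giving 0.98115 Fe and 0.98115 O.
29.67 wt% SiO2 ÷ 60.083 g/mol = 0.49382 mol, giving 0.49382 Si and 0.98764 O.
Oxygen sums to 1.96879; scaling by 4/1.96879 = 2.03170 puts the formula on 4 O.
Si: 0.49382 × 2.03170 = 1.003 atoms per formula unit.

1.003 Si apfu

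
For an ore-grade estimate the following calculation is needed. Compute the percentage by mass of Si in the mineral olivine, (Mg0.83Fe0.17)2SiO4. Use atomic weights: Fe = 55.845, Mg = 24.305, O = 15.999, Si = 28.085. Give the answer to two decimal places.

18.55 weight percent

Formula mass = 1.66×24.305 + 0.34×55.845 + 1×28.085 + 4×15.999 = 151.415 g/mol, of which 28.085 g is Si.
So Si makes up 28.085/151.415 = 0.1855 of the mass, i.e. 18.55%.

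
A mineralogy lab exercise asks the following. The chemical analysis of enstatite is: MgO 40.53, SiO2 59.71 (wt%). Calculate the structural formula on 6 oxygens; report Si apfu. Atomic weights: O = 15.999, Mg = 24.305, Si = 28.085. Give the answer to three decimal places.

1.992 Si apfu

MgO: 40.53/40.304 = 1.00561 mol → 1.00561 mol Mg, 1.00561 mol O.
SiO2: 59.71/60.083 = 0.99379 mol → 0.99379 mol Si, 1.98758 mol O.
Total oxygen = 2.99319 mol. Normalization factor = 6/2.99319 = 2.00455.
Si per 6 O = 0.99379 × 2.00455 = 1.992.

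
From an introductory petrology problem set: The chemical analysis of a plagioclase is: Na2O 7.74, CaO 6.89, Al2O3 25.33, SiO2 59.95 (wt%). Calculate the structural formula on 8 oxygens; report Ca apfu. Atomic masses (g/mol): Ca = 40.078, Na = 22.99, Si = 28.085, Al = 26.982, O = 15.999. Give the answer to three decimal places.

Na2O: 7.74/61.979 = 0.12488 mol → 0.24976 mol Na, 0.12488 mol O.
CaO: 6.89/56.077 = 0.12287 mol → 0.12287 mol Ca, 0.12287 mol O.
Al2O3: 25.33/101.961 = 0.24843 mol → 0.49686 mol Al, 0.74529 mol O.
SiO2: 59.95/60.083 = 0.99779 mol → 0.99779 mol Si, 1.99558 mol O.
Total oxygen = 2.98862 mol. Normalization factor = 8/2.98862 = 2.67682.
Ca per 8 O = 0.12287 × 2.67682 = 0.329.

0.329 Ca apfu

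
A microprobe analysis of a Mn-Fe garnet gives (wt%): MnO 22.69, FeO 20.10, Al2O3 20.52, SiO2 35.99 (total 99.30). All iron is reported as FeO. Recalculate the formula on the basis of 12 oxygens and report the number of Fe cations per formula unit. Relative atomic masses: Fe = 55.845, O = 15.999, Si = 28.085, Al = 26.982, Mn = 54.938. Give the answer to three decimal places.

1.398 Fe apfu

22.69 wt% MnO ÷ 70.937 g/mol = 0.31986 mol, giving 0.31986 Mn and 0.31986 O.
20.10 wt% FeO ÷ 71.844 g/mol = 0.27977 mol, giving 0.27977 Fe and 0.27977 O.
20.52 wt% Al2O3 ÷ 101.961 g/mol = 0.20125 mol, giving 0.40250 Al and 0.60375 O.
35.99 wt% SiO2 ÷ 60.083 g/mol = 0.59900 mol, giving 0.59900 Si and 1.19800 O.
Oxygen sums to 2.40138; scaling by 12/2.40138 = 4.99713 puts the formula on 12 O.
Fe: 0.27977 × 4.99713 = 1.398 atoms per formula unit.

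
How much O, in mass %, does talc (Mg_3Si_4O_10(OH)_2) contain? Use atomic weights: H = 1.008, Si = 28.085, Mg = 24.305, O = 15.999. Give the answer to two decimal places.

50.62 mass %

M(Mg_3Si_4O_10(OH)_2) = 379.259 g/mol.
O contributes 12 × 15.999 = 191.988 g per mole.
191.988/379.259 = 0.5062 → 50.62%.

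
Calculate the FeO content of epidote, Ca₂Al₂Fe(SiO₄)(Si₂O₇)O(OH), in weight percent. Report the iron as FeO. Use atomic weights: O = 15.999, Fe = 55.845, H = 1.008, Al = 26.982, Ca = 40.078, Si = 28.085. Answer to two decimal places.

Formula mass = 483.215 g/mol.
1 Fe → 1.0000 mol FeO per formula unit; M(FeO) = 71.844, so FeO mass = 71.844 g.
71.844/483.215 × 100 = 14.87 wt%.

14.87 wt%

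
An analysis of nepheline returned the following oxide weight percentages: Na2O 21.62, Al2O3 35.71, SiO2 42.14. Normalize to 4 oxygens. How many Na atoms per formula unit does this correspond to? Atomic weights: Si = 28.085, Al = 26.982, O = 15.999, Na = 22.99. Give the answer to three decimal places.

0.996 Na apfu

Na2O: 21.62/61.979 = 0.34883 mol → 0.69766 mol Na, 0.34883 mol O.
Al2O3: 35.71/101.961 = 0.35023 mol → 0.70046 mol Al, 1.05069 mol O.
SiO2: 42.14/60.083 = 0.70136 mol → 0.70136 mol Si, 1.40272 mol O.
Total oxygen = 2.80224 mol. Normalization factor = 4/2.80224 = 1.42743.
Na per 4 O = 0.69766 × 1.42743 = 0.996.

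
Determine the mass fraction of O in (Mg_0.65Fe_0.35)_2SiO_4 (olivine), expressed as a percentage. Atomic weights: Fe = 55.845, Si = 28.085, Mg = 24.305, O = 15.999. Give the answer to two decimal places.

M((Mg_0.65Fe_0.35)_2SiO_4) = 162.769 g/mol.
O contributes 4 × 15.999 = 63.996 g per mole.
63.996/162.769 = 0.3932 → 39.32%.

39.32 wt%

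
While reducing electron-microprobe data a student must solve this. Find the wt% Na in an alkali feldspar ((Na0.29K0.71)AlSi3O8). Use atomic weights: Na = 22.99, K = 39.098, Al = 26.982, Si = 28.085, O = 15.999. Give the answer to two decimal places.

2.44 wt%

M((Na0.29K0.71)AlSi3O8) = 273.656 g/mol.
Na contributes 0.29 × 22.99 = 6.667 g per mole.
6.667/273.656 = 0.0244 → 2.44%.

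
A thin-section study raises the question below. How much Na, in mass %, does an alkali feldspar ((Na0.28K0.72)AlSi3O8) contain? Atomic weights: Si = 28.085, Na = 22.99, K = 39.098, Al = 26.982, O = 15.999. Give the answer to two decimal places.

M((Na0.28K0.72)AlSi3O8) = 273.817 g/mol.
Na contributes 0.28 × 22.99 = 6.437 g per mole.
6.437/273.817 = 0.0235 → 2.35%.

2.35 mass %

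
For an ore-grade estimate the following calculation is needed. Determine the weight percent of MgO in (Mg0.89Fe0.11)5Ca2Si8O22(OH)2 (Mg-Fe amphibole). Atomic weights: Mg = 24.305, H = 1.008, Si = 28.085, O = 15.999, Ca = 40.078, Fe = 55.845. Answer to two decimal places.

Formula mass = 829.700 g/mol.
4.45 Mg → 4.4500 mol MgO per formula unit; M(MgO) = 40.304, so MgO mass = 179.353 g.
179.353/829.700 × 100 = 21.62 wt%.

21.62 wt%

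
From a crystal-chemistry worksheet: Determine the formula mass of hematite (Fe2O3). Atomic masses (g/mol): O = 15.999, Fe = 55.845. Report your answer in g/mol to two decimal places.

159.69 g/mol

Fe: 2 × 55.845 = 111.6900
O: 3 × 15.999 = 47.9970
Summing the contributions gives the formula mass.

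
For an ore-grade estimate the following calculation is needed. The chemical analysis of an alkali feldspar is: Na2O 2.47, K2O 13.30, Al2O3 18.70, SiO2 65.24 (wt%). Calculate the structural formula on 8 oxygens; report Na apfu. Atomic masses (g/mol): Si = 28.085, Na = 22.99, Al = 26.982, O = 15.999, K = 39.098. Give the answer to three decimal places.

2.47 wt% Na2O ÷ 61.979 g/mol = 0.03985 mol, giving 0.07970 Na and 0.03985 O.
13.30 wt% K2O ÷ 94.195 g/mol = 0.14120 mol, giving 0.28240 K and 0.14120 O.
18.70 wt% Al2O3 ÷ 101.961 g/mol = 0.18340 mol, giving 0.36680 Al and 0.55020 O.
65.24 wt% SiO2 ÷ 60.083 g/mol = 1.08583 mol, giving 1.08583 Si and 2.17166 O.
Oxygen sums to 2.90291; scaling by 8/2.90291 = 2.75586 puts the formula on 8 O.
Na: 0.07970 × 2.75586 = 0.220 atoms per formula unit.

0.220 Na apfu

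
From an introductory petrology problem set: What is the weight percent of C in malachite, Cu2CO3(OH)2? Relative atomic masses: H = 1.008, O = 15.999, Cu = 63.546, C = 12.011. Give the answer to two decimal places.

M(Cu2CO3(OH)2) = 221.114 g/mol.
C contributes 1 × 12.011 = 12.011 g per mole.
12.011/221.114 = 0.0543 → 5.43%.

5.43 weight percent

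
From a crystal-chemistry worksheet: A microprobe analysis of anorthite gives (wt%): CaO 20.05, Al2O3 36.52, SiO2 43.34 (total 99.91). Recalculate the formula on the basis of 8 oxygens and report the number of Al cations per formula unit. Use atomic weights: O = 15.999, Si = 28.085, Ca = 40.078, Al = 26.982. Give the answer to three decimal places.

CaO: 20.05/56.077 = 0.35754 mol → 0.35754 mol Ca, 0.35754 mol O.
Al2O3: 36.52/101.961 = 0.35818 mol → 0.71636 mol Al, 1.07454 mol O.
SiO2: 43.34/60.083 = 0.72134 mol → 0.72134 mol Si, 1.44268 mol O.
Total oxygen = 2.87476 mol. Normalization factor = 8/2.87476 = 2.78284.
Al per 8 O = 0.71636 × 2.78284 = 1.994.

1.994 Al apfu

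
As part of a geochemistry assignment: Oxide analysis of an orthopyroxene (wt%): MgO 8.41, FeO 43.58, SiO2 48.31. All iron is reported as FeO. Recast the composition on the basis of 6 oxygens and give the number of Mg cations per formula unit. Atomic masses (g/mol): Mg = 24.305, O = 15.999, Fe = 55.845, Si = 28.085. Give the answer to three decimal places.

0.517 Mg apfu

MgO: 8.41/40.304 = 0.20866 mol → 0.20866 mol Mg, 0.20866 mol O.
FeO: 43.58/71.844 = 0.60659 mol → 0.60659 mol Fe, 0.60659 mol O.
SiO2: 48.31/60.083 = 0.80405 mol → 0.80405 mol Si, 1.60810 mol O.
Total oxygen = 2.42335 mol. Normalization factor = 6/2.42335 = 2.47591.
Mg per 6 O = 0.20866 × 2.47591 = 0.517.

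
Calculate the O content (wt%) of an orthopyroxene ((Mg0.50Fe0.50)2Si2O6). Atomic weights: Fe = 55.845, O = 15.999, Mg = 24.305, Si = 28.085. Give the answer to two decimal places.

41.32 wt%

Formula mass = 1*24.305 + 1*55.845 + 2*28.085 + 6*15.999 = 232.314 g/mol, of which 95.994 g is O.
So O makes up 95.994/232.314 = 0.4132 of the mass, i.e. 41.32%.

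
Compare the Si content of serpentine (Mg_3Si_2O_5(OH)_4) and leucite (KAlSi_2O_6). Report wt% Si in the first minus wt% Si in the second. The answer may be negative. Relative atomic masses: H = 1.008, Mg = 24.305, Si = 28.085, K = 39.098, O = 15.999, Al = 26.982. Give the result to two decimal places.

-5.47 percentage points

First mineral: 56.170 g Si in 277.108 g formula = 20.27 wt% Si.
Second mineral: 56.170 g Si in 218.244 g formula = 25.74 wt% Si.
20.27% − 25.74% gives a difference of -5.47 percentage points.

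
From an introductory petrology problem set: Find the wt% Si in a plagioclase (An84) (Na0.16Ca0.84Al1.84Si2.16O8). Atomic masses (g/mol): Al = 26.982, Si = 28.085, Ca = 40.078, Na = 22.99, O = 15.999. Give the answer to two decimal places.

Formula mass = 0.16·22.99 + 0.84·40.078 + 1.84·26.982 + 2.16·28.085 + 8·15.999 = 275.646 g/mol, of which 60.664 g is Si.
So Si makes up 60.664/275.646 = 0.2201 of the mass, i.e. 22.01%.

22.01 weight percent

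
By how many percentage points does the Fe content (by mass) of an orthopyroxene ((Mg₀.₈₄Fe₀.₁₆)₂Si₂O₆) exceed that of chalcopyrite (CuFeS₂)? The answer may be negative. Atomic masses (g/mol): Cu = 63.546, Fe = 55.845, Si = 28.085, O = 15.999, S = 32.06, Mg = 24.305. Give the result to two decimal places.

-21.96 percentage points

M((Mg₀.₈₄Fe₀.₁₆)₂Si₂O₆) = 210.867 g/mol, so wt% Fe = 17.870/210.867 × 100 = 8.47%.
M(CuFeS₂) = 183.511 g/mol, so wt% Fe = 55.845/183.511 × 100 = 30.43%.
8.47 − 30.43 = -21.96 pp.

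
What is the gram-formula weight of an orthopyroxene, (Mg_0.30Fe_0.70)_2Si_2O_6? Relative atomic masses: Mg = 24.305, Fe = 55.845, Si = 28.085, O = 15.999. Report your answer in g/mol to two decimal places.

Mg: 0.60 × 24.305 = 14.5830
Fe: 1.40 × 55.845 = 78.1830
Si: 2 × 28.085 = 56.1700
O: 6 × 15.999 = 95.9940
Summing the contributions gives the formula mass.

244.93 g/mol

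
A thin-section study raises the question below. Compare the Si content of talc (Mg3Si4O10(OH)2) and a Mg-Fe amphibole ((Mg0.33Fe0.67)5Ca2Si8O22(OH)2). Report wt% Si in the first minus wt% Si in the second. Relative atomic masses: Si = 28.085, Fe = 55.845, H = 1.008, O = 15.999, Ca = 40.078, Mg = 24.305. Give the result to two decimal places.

M(Mg3Si4O10(OH)2) = 379.259 g/mol, so wt% Si = 112.340/379.259 × 100 = 29.62%.
M((Mg0.33Fe0.67)5Ca2Si8O22(OH)2) = 918.012 g/mol, so wt% Si = 224.680/918.012 × 100 = 24.47%.
29.62 − 24.47 = 5.15 pp.

5.15 percentage points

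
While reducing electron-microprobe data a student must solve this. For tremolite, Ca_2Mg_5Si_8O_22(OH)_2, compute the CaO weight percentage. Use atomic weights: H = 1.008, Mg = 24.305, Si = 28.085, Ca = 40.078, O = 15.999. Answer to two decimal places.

Molar mass of Ca_2Mg_5Si_8O_22(OH)_2 = 2×40.078 + 5×24.305 + 8×28.085 + 24×15.999 + 2×1.008 = 812.353 g/mol.
Each formula unit contains 2 Ca, equivalent to 2/1 = 2.0000 mol CaO.
M(CaO) = 1×40.078 + 1×15.999 = 56.077 g/mol.
Mass of CaO per formula unit = 2.0000 × 56.077 = 112.154 g.
CaO wt% = 112.154 / 812.353 × 100 = 13.81%.

13.81 wt%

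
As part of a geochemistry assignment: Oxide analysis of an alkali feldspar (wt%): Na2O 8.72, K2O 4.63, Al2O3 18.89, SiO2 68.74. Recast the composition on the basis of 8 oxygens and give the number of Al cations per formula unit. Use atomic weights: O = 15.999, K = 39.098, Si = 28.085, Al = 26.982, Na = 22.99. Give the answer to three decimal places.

8.72 wt% Na2O ÷ 61.979 g/mol = 0.14069 mol, giving 0.28138 Na and 0.14069 O.
4.63 wt% K2O ÷ 94.195 g/mol = 0.04915 mol, giving 0.09830 K and 0.04915 O.
18.89 wt% Al2O3 ÷ 101.961 g/mol = 0.18527 mol, giving 0.37054 Al and 0.55581 O.
68.74 wt% SiO2 ÷ 60.083 g/mol = 1.14408 mol, giving 1.14408 Si and 2.28816 O.
Oxygen sums to 3.03381; scaling by 8/3.03381 = 2.63695 puts the formula on 8 O.
Al: 0.37054 × 2.63695 = 0.977 atoms per formula unit.

0.977 Al apfu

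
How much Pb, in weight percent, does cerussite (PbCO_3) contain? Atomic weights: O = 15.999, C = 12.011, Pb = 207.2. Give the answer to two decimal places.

77.54 weight percent

Formula mass = 1×207.2 + 1×12.011 + 3×15.999 = 267.208 g/mol, of which 207.200 g is Pb.
So Pb makes up 207.200/267.208 = 0.7754 of the mass, i.e. 77.54%.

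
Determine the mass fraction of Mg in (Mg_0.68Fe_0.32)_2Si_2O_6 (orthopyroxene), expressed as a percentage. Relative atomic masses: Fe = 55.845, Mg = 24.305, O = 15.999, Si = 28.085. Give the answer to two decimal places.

14.96 wt%

Molar mass of (Mg_0.68Fe_0.32)_2Si_2O_6: 1.36×24.305 + 0.64×55.845 + 2×28.085 + 6×15.999 = 220.960 g/mol.
Mass of Mg per formula unit: 1.36 × 24.305 = 33.055 g.
Weight fraction Mg = 33.055 / 220.960 = 0.1496.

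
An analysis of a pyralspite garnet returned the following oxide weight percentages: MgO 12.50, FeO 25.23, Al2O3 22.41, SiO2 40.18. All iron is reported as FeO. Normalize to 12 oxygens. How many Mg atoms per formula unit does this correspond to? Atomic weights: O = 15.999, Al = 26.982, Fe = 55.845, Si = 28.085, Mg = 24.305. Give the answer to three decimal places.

MgO (M=40.304): mol = 0.31014; Mg = 0.31014, O = 0.31014.
FeO (M=71.844): mol = 0.35118; Fe = 0.35118, O = 0.35118.
Al2O3 (M=101.961): mol = 0.21979; Al = 0.43958, O = 0.65937.
SiO2 (M=60.083): mol = 0.66874; Si = 0.66874, O = 1.33748.
ΣO = 2.65817; factor = 12/ΣO = 4.51438.
Mg apfu = 0.31014 × 4.51438 = 1.400.

1.400 Mg apfu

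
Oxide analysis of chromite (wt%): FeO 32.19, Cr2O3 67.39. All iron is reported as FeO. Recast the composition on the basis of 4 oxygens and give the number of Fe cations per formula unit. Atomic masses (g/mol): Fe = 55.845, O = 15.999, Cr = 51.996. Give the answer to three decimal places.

1.008 Fe apfu

32.19 wt% FeO ÷ 71.844 g/mol = 0.44805 mol, giving 0.44805 Fe and 0.44805 O.
67.39 wt% Cr2O3 ÷ 151.989 g/mol = 0.44339 mol, giving 0.88678 Cr and 1.33017 O.
Oxygen sums to 1.77822; scaling by 4/1.77822 = 2.24944 puts the formula on 4 O.
Fe: 0.44805 × 2.24944 = 1.008 atoms per formula unit.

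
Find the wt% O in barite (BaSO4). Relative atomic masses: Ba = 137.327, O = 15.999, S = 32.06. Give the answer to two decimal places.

27.42 mass %

Molar mass of BaSO4: 1*137.327 + 1*32.06 + 4*15.999 = 233.383 g/mol.
Mass of O per formula unit: 4 × 15.999 = 63.996 g.
Weight fraction O = 63.996 / 233.383 = 0.2742.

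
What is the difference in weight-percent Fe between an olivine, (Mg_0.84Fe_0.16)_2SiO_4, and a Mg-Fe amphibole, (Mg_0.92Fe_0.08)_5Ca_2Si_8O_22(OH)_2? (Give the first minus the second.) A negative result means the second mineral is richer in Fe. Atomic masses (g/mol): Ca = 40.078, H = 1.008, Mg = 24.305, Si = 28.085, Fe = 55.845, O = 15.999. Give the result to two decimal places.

Fe in (Mg_0.84Fe_0.16)_2SiO_4: molar mass 150.784 g/mol; 0.32×55.845 = 17.870 g → 11.85 wt%.
Fe in (Mg_0.92Fe_0.08)_5Ca_2Si_8O_22(OH)_2: molar mass 824.969 g/mol; 0.40×55.845 = 22.338 g → 2.71 wt%.
Difference = 11.85 − 2.71 = 9.14 percentage points.

9.14 percentage points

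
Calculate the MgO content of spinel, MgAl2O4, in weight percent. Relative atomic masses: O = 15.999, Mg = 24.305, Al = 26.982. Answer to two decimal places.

M(MgAl2O4) = 142.265 g/mol; M(MgO) = 40.304 g/mol.
Moles MgO per formula unit = 1 Mg ÷ 1 = 1.0000.
MgO fraction = (1.0000 × 40.304) / 142.265 = 40.304/142.265 = 0.2833.

28.33 wt%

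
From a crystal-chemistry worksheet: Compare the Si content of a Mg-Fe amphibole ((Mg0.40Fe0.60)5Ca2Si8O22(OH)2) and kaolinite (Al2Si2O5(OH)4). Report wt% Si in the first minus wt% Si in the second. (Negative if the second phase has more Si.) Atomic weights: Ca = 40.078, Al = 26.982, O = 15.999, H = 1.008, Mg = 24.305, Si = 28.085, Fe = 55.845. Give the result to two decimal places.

3.01 percentage points

First mineral: 224.680 g Si in 906.973 g formula = 24.77 wt% Si.
Second mineral: 56.170 g Si in 258.157 g formula = 21.76 wt% Si.
24.77% − 21.76% gives a difference of 3.01 percentage points.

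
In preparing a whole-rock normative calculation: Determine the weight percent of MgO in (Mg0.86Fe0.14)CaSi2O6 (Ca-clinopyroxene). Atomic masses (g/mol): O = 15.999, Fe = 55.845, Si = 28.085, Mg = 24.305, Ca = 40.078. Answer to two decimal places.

15.69 wt%

Formula mass = 220.963 g/mol.
0.86 Mg → 0.8600 mol MgO per formula unit; M(MgO) = 40.304, so MgO mass = 34.661 g.
34.661/220.963 × 100 = 15.69 wt%.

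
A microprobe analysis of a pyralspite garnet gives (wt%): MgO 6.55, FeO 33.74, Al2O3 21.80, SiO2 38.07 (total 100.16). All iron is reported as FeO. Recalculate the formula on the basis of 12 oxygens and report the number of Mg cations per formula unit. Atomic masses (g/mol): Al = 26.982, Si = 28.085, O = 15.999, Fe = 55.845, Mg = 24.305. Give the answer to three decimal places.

0.768 Mg apfu

MgO (M=40.304): mol = 0.16251; Mg = 0.16251, O = 0.16251.
FeO (M=71.844): mol = 0.46963; Fe = 0.46963, O = 0.46963.
Al2O3 (M=101.961): mol = 0.21381; Al = 0.42762, O = 0.64143.
SiO2 (M=60.083): mol = 0.63362; Si = 0.63362, O = 1.26724.
ΣO = 2.54081; factor = 12/ΣO = 4.72290.
Mg apfu = 0.16251 × 4.72290 = 0.768.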